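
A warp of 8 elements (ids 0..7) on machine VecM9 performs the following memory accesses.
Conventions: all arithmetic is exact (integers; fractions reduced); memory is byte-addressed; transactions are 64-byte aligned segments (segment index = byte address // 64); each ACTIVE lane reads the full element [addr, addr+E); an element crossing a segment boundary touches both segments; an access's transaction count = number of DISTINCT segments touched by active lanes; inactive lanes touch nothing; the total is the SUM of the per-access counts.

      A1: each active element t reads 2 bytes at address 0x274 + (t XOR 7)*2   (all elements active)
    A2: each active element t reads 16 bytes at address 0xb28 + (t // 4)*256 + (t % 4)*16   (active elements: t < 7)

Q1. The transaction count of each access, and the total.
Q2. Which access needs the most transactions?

A1: 2 transactions
A2: 4 transactions

Answer: 2,4; total 6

Answer: A2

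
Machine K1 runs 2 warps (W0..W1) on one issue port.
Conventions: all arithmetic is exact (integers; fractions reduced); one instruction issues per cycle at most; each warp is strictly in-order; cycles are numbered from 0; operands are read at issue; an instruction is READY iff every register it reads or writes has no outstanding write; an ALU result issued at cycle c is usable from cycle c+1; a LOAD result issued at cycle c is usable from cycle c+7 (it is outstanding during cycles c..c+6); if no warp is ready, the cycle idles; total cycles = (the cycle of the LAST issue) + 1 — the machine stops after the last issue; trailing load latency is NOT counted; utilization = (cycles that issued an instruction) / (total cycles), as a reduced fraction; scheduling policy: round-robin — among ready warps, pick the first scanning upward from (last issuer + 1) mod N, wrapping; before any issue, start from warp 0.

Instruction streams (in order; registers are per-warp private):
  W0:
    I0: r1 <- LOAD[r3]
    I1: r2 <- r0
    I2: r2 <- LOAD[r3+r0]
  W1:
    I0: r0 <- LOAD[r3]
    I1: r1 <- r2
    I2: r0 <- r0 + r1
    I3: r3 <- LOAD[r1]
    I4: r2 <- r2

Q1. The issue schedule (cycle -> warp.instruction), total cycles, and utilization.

cycle 0: W0.I0
cycle 1: W1.I0
cycle 2: W0.I1
cycle 3: W1.I1
cycle 4: W0.I2
cycle 5: idle
cycle 6: idle
cycle 7: idle
cycle 8: W1.I2
cycle 9: W1.I3
cycle 10: W1.I4

Answer: 11 cycles, utilization 8/11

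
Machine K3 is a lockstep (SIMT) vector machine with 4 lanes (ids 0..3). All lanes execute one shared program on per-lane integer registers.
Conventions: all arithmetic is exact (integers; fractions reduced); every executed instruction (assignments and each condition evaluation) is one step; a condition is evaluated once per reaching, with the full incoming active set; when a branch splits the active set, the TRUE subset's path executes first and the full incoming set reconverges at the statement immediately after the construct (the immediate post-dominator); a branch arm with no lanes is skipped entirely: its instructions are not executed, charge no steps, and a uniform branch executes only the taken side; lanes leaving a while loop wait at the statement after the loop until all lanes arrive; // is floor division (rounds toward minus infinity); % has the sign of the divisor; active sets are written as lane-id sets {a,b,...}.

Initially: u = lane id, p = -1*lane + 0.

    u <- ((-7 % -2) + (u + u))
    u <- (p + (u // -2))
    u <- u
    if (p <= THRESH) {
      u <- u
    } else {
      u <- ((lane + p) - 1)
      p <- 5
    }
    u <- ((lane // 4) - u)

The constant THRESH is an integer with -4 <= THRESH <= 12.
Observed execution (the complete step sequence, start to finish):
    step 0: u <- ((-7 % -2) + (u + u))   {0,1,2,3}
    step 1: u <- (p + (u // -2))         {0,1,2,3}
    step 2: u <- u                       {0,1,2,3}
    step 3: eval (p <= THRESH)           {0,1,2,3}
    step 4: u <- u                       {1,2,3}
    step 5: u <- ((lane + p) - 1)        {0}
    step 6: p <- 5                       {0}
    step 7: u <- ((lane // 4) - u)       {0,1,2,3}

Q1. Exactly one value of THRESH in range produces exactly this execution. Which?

Answer: THRESH = -1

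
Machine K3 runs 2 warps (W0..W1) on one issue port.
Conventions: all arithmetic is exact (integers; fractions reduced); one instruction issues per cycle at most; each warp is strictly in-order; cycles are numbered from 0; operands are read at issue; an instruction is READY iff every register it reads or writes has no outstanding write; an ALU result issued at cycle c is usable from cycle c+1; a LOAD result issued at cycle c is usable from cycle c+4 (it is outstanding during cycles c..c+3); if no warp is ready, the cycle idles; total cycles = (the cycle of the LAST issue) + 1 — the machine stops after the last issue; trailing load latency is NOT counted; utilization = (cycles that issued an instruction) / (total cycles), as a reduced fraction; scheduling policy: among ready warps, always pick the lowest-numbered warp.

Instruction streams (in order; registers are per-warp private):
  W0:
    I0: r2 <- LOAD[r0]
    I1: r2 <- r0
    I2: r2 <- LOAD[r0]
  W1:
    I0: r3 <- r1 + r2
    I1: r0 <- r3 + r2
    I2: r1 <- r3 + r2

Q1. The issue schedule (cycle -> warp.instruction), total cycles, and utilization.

cycle 0: W0.I0
cycle 1: W1.I0
cycle 2: W1.I1
cycle 3: W1.I2
cycle 4: W0.I1
cycle 5: W0.I2

Answer: 6 cycles, utilization 1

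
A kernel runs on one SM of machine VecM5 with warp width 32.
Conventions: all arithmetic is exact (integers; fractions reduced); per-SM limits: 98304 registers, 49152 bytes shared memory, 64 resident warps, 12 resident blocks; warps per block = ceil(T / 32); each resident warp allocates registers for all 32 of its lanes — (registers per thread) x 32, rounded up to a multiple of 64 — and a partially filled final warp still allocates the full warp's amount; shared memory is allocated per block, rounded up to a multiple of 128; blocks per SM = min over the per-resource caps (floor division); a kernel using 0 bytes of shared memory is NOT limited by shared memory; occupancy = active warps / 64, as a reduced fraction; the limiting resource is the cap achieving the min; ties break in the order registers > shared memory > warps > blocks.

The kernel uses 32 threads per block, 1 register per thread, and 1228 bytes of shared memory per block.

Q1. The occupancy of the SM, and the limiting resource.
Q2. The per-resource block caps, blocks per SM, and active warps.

Answer: occupancy 3/16, limited by blocks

registers: 1536 blocks
shared memory: 38 blocks
warps: 64 blocks
blocks: 12 blocks

Answer: 12 blocks, 12 active warps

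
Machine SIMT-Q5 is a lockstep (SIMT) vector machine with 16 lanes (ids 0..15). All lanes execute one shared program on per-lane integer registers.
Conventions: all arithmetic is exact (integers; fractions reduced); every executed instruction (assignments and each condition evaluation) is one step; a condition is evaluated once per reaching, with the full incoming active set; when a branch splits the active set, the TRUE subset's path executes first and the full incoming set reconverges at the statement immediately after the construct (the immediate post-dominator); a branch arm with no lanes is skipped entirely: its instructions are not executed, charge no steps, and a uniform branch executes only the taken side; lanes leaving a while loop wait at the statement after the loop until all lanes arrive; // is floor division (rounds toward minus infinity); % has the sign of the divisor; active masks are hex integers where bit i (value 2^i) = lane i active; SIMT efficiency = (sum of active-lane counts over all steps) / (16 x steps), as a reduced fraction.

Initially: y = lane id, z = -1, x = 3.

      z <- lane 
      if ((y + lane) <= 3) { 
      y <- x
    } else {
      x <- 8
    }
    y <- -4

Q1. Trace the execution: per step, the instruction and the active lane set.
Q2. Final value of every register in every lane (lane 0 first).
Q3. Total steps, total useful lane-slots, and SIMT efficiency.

step 0: z <- lane                    0xffff
step 1: eval ((y + lane) <= 3)       0xffff
step 2: y <- x                       0x0003
step 3: x <- 8                       0xfffc
step 4: y <- -4                      0xffff

Answer: 5 steps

y: -4,-4,-4,-4,-4,-4,-4,-4,-4,-4,-4,-4,-4,-4,-4,-4
z: 0,1,2,3,4,5,6,7,8,9,10,11,12,13,14,15
x: 3,3,8,8,8,8,8,8,8,8,8,8,8,8,8,8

steps = 5; useful = 64; efficiency = 64/80 = 4/5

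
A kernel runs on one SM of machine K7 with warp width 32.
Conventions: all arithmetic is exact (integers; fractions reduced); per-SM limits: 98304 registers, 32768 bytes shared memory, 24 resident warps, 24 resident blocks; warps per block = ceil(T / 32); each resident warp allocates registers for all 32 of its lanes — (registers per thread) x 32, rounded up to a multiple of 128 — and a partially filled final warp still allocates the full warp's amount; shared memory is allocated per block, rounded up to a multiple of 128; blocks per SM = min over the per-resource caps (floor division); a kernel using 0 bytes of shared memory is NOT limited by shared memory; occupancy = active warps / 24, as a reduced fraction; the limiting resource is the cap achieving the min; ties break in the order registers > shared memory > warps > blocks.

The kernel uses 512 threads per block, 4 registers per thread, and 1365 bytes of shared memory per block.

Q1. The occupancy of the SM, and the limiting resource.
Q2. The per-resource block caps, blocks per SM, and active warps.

Answer: occupancy 2/3, limited by warps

registers: 48 blocks
shared memory: 23 blocks
warps: 1 block
blocks: 24 blocks

Answer: 1 block, 16 active warps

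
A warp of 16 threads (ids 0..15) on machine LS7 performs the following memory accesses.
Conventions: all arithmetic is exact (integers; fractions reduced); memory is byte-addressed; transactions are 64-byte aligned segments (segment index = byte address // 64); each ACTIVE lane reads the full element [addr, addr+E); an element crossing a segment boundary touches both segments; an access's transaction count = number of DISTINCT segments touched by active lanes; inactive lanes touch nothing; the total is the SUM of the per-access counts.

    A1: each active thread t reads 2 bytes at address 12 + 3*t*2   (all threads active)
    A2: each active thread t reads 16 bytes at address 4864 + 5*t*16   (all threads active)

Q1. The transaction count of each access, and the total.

A1: 2 transactions
A2: 16 transactions

Answer: 2,16; total 18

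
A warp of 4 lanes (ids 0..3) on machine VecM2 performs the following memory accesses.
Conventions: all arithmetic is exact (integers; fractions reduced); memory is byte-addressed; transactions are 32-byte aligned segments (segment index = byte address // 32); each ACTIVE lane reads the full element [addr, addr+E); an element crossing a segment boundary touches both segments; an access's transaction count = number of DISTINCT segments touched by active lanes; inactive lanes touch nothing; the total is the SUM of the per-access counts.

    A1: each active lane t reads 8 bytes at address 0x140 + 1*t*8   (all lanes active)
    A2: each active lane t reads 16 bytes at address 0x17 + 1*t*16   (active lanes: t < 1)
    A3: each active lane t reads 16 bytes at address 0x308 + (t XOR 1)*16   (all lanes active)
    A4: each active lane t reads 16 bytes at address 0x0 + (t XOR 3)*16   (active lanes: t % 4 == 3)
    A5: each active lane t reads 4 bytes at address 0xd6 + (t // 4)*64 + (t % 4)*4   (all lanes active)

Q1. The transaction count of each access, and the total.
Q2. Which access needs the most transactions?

A1: 1 transaction
A2: 2 transactions
A3: 3 transactions
A4: 1 transaction
A5: 2 transactions

Answer: 1,2,3,1,2; total 9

Answer: A3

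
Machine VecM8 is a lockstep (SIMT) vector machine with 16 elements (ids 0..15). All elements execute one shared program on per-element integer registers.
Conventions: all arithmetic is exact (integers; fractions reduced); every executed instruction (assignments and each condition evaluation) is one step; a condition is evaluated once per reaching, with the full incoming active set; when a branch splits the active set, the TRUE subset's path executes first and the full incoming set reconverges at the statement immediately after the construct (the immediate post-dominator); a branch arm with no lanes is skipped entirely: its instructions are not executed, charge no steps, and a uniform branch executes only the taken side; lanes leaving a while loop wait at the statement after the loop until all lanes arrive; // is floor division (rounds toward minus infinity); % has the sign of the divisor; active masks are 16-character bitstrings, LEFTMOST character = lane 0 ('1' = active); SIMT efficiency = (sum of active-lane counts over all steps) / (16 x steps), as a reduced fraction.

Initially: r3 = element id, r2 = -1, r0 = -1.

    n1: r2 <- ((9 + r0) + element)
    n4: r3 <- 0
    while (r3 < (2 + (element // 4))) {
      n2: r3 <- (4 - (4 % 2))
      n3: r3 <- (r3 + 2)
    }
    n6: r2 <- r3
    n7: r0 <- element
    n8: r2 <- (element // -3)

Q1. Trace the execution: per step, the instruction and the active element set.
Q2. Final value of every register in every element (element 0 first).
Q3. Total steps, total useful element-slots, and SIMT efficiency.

step 0: r2 <- ((9 + r0) + element)   1111111111111111
step 1: r3 <- 0                      1111111111111111
step 2: eval (r3 < (2 + (element // 4))) 1111111111111111
step 3: r3 <- (4 - (4 % 2))          1111111111111111
step 4: r3 <- (r3 + 2)               1111111111111111
step 5: eval (r3 < (2 + (element // 4))) 1111111111111111
step 6: r2 <- r3                     1111111111111111
step 7: r0 <- element                1111111111111111
step 8: r2 <- (element // -3)        1111111111111111

Answer: 9 steps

r3: 6,6,6,6,6,6,6,6,6,6,6,6,6,6,6,6
r2: 0,-1,-1,-1,-2,-2,-2,-3,-3,-3,-4,-4,-4,-5,-5,-5
r0: 0,1,2,3,4,5,6,7,8,9,10,11,12,13,14,15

steps = 9; useful = 144; efficiency = 144/144 = 1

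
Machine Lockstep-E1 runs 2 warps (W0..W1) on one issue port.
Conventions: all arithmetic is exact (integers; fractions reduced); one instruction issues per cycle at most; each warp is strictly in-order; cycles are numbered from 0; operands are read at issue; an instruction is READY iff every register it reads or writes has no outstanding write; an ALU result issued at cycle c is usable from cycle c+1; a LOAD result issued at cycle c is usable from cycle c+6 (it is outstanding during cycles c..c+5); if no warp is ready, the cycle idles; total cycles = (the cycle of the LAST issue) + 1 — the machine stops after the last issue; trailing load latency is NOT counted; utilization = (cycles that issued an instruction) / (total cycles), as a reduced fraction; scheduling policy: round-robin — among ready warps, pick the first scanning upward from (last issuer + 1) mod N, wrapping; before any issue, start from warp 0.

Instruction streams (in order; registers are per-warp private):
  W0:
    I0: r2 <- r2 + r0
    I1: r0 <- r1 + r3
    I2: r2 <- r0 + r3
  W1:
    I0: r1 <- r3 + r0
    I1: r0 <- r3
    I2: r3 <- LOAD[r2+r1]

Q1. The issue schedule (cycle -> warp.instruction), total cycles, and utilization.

cycle 0: W0.I0
cycle 1: W1.I0
cycle 2: W0.I1
cycle 3: W1.I1
cycle 4: W0.I2
cycle 5: W1.I2

Answer: 6 cycles, utilization 1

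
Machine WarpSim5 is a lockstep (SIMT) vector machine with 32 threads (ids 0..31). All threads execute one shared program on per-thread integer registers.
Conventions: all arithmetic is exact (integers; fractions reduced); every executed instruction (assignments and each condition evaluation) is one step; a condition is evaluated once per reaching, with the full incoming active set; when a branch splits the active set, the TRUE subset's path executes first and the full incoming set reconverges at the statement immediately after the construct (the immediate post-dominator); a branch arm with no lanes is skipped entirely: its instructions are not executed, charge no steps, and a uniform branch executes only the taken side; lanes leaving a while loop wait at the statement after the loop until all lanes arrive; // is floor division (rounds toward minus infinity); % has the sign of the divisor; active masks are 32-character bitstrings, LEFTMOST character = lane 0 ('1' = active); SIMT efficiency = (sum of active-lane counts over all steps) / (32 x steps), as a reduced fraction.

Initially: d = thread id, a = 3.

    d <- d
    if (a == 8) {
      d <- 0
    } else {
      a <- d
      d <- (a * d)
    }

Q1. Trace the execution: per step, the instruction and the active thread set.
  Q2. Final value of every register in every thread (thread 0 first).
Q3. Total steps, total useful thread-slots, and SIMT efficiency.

step 0: d <- d                       11111111111111111111111111111111
step 1: eval (a == 8)                11111111111111111111111111111111
step 2: a <- d                       11111111111111111111111111111111
step 3: d <- (a * d)                 11111111111111111111111111111111

Answer: 4 steps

d: 0,1,4,9,16,25,36,49,64,81,100,121,144,169,196,225,256,289,324,361,400,441,484,529,576,625,676,729,784,841,900,961
a: 0,1,2,3,4,5,6,7,8,9,10,11,12,13,14,15,16,17,18,19,20,21,22,23,24,25,26,27,28,29,30,31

steps = 4; useful = 128; efficiency = 128/128 = 1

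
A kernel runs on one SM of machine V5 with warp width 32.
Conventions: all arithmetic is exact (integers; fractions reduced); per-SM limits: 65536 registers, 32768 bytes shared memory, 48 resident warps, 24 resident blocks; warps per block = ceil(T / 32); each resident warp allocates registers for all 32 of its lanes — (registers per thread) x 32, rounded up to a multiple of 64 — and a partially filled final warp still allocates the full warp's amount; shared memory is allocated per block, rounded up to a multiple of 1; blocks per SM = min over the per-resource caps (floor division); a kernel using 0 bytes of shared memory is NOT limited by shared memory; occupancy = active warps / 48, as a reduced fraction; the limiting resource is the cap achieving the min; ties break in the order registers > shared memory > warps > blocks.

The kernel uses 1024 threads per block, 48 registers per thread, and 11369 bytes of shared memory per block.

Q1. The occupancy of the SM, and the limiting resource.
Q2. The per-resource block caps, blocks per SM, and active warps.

Answer: occupancy 2/3, limited by registers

registers: 1 block
shared memory: 2 blocks
warps: 1 block
blocks: 24 blocks

Answer: 1 block, 32 active warps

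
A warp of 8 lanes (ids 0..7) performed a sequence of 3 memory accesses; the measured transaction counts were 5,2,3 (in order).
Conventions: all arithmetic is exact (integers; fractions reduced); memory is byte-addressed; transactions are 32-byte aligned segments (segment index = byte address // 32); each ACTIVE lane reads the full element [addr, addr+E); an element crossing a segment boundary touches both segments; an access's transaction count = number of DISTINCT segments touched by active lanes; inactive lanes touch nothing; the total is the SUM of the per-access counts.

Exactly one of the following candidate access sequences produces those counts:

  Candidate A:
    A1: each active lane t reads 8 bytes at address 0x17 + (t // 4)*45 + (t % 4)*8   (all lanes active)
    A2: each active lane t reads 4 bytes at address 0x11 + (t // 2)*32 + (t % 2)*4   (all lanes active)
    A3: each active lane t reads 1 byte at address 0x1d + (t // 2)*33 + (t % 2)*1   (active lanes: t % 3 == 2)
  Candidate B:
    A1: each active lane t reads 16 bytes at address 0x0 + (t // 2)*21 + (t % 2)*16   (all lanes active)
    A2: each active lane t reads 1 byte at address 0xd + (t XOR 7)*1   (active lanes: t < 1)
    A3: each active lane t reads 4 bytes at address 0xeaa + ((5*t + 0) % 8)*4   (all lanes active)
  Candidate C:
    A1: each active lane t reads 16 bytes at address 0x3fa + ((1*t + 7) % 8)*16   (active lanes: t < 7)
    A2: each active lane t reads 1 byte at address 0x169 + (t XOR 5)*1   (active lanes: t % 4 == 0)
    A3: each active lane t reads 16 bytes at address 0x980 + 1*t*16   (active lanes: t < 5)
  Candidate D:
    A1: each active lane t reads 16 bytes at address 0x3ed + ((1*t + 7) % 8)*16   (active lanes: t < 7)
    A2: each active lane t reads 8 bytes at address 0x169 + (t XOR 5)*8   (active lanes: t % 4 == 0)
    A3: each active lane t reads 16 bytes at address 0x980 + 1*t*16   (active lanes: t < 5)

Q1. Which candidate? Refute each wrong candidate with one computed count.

A: A1 gives 4 transactions, not 5
B: A1 gives 3 transactions, not 5
C: A2 gives 1 transaction, not 2
D: all counts match (5,2,3)

Answer: D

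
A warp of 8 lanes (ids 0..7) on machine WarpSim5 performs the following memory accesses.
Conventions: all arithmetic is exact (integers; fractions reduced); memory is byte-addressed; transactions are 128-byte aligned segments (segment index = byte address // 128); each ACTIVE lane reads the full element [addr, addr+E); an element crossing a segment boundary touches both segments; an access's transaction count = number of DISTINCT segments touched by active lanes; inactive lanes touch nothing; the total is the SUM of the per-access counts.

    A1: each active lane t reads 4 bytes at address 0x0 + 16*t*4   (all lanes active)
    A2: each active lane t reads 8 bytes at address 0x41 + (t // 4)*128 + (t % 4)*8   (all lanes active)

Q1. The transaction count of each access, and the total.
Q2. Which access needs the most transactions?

A1: 4 transactions
A2: 2 transactions

Answer: 4,2; total 6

Answer: A1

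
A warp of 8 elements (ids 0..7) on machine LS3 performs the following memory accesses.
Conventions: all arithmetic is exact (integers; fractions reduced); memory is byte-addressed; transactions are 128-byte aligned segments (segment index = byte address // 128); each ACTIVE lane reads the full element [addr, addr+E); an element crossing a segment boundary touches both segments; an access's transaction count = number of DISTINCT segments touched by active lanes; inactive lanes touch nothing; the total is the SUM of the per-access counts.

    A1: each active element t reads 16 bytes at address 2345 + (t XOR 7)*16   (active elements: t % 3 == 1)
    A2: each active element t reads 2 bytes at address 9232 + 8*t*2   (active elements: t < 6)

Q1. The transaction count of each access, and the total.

A1: 2 transactions
A2: 1 transaction

Answer: 2,1; total 3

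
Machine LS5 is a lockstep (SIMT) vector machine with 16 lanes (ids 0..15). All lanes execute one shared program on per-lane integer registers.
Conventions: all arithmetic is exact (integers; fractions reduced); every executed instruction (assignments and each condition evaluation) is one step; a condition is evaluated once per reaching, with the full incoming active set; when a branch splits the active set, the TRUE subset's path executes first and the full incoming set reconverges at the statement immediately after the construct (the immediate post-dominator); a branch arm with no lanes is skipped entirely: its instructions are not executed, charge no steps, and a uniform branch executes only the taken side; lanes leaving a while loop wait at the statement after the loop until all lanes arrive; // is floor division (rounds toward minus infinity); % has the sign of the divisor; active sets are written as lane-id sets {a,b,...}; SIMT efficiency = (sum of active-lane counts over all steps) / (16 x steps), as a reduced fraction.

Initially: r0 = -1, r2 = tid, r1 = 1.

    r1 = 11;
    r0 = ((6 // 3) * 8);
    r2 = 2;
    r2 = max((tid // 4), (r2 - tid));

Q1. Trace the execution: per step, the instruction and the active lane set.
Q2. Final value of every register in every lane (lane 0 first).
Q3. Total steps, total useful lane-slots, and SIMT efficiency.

step 0: r1 <- 11                     {0,1,2,3,4,5,6,7,8,9,10,11,12,13,14,15}
step 1: r0 <- ((6 // 3) * 8)         {0,1,2,3,4,5,6,7,8,9,10,11,12,13,14,15}
step 2: r2 <- 2                      {0,1,2,3,4,5,6,7,8,9,10,11,12,13,14,15}
step 3: r2 <- max((tid // 4), (r2 - tid)) {0,1,2,3,4,5,6,7,8,9,10,11,12,13,14,15}

Answer: 4 steps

r0: 16,16,16,16,16,16,16,16,16,16,16,16,16,16,16,16
r2: 2,1,0,0,1,1,1,1,2,2,2,2,3,3,3,3
r1: 11,11,11,11,11,11,11,11,11,11,11,11,11,11,11,11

steps = 4; useful = 64; efficiency = 64/64 = 1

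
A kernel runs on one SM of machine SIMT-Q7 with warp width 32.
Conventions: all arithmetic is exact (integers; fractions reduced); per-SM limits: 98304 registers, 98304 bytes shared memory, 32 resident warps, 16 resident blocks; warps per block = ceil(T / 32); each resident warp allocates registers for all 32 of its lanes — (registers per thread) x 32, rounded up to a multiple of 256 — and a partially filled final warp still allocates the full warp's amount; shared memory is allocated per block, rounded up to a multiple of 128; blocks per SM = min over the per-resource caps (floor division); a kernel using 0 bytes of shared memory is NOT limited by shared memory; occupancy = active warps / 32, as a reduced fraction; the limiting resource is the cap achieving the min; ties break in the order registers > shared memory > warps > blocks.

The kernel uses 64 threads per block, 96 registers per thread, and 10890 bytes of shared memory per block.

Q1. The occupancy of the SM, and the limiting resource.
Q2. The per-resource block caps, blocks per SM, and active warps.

Answer: occupancy 1/2, limited by shared memory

registers: 16 blocks
shared memory: 8 blocks
warps: 16 blocks
blocks: 16 blocks

Answer: 8 blocks, 16 active warps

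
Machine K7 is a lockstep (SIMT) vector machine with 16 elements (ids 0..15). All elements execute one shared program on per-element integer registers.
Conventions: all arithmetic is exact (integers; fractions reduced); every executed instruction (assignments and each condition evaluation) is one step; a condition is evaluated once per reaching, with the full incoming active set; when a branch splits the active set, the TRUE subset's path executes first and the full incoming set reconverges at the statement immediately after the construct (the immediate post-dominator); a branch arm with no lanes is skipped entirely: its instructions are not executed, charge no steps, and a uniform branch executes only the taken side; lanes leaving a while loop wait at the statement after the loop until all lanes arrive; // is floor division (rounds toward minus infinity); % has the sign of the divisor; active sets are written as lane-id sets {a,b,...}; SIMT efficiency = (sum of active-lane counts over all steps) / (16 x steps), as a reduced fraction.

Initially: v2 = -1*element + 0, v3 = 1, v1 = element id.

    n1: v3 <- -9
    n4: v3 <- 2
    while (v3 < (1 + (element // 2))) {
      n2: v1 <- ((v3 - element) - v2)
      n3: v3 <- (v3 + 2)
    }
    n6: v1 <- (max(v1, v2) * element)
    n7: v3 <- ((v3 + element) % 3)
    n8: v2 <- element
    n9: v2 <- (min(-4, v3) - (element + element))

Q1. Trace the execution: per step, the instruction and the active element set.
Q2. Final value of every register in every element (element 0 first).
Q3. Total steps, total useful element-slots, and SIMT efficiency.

step 0: v3 <- -9                     {0,1,2,3,4,5,6,7,8,9,10,11,12,13,14,15}
step 1: v3 <- 2                      {0,1,2,3,4,5,6,7,8,9,10,11,12,13,14,15}
step 2: eval (v3 < (1 + (element // 2))) {0,1,2,3,4,5,6,7,8,9,10,11,12,13,14,15}
step 3: v1 <- ((v3 - element) - v2)  {4,5,6,7,8,9,10,11,12,13,14,15}
step 4: v3 <- (v3 + 2)               {4,5,6,7,8,9,10,11,12,13,14,15}
step 5: eval (v3 < (1 + (element // 2))) {4,5,6,7,8,9,10,11,12,13,14,15}
step 6: v1 <- ((v3 - element) - v2)  {8,9,10,11,12,13,14,15}
step 7: v3 <- (v3 + 2)               {8,9,10,11,12,13,14,15}
step 8: eval (v3 < (1 + (element // 2))) {8,9,10,11,12,13,14,15}
step 9: v1 <- ((v3 - element) - v2)  {12,13,14,15}
step 10: v3 <- (v3 + 2)               {12,13,14,15}
step 11: eval (v3 < (1 + (element // 2))) {12,13,14,15}
step 12: v1 <- (max(v1, v2) * element) {0,1,2,3,4,5,6,7,8,9,10,11,12,13,14,15}
step 13: v3 <- ((v3 + element) % 3)   {0,1,2,3,4,5,6,7,8,9,10,11,12,13,14,15}
step 14: v2 <- element                {0,1,2,3,4,5,6,7,8,9,10,11,12,13,14,15}
step 15: v2 <- (min(-4, v3) - (element + element)) {0,1,2,3,4,5,6,7,8,9,10,11,12,13,14,15}

Answer: 16 steps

v2: -4,-6,-8,-10,-12,-14,-16,-18,-20,-22,-24,-26,-28,-30,-32,-34
v3: 2,0,1,2,2,0,1,2,2,0,1,2,2,0,1,2
v1: 0,1,4,9,8,10,12,14,32,36,40,44,72,78,84,90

steps = 16; useful = 184; efficiency = 184/256 = 23/32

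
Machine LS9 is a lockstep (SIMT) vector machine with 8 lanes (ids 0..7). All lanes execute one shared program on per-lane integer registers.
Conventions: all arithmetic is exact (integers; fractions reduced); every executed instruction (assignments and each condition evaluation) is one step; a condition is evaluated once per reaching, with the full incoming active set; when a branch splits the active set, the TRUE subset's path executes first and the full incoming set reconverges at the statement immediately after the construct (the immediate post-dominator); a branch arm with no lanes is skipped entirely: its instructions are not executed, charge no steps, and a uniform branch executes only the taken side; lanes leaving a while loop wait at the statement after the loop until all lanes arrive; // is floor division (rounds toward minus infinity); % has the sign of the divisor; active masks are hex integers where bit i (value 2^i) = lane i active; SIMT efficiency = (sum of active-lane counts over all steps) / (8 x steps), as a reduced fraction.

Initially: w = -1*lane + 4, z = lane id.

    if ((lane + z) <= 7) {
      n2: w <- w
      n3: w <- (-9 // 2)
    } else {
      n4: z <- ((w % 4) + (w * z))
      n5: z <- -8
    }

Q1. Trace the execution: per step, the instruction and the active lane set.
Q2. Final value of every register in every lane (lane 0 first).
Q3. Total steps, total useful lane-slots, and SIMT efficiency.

step 0: eval ((lane + z) <= 7)       0xff
step 1: w <- w                       0x0f
step 2: w <- (-9 // 2)               0x0f
step 3: z <- ((w % 4) + (w * z))     0xf0
step 4: z <- -8                      0xf0

Answer: 5 steps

w: -5,-5,-5,-5,0,-1,-2,-3
z: 0,1,2,3,-8,-8,-8,-8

steps = 5; useful = 24; efficiency = 24/40 = 3/5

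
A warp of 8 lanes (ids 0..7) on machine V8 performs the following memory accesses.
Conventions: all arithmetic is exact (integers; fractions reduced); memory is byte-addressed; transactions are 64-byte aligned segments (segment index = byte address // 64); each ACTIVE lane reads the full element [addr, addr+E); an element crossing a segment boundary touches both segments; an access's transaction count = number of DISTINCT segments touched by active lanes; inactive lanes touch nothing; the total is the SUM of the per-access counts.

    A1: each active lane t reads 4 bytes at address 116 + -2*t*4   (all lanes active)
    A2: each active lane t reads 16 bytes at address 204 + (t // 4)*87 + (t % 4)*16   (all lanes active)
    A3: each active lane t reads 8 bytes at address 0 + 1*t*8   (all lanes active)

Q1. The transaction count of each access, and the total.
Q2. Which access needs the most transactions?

A1: 2 transactions
A2: 3 transactions
A3: 1 transaction

Answer: 2,3,1; total 6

Answer: A2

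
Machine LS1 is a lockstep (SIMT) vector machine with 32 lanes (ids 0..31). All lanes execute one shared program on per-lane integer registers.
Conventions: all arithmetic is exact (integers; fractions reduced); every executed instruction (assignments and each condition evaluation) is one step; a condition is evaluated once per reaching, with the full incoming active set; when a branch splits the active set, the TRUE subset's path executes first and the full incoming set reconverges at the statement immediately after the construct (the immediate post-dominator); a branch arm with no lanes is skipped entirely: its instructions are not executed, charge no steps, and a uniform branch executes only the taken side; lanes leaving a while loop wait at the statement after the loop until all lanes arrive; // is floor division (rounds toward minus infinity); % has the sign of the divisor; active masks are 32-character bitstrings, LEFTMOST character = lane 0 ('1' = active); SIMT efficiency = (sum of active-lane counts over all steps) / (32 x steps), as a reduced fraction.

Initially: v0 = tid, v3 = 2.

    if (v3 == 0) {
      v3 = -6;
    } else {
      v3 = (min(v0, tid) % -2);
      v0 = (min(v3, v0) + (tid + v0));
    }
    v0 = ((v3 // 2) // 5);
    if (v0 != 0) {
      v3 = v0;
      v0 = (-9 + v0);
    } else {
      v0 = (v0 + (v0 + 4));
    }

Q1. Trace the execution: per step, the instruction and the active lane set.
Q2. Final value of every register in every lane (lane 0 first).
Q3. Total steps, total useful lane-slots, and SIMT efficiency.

step 0: eval (v3 == 0)               11111111111111111111111111111111
step 1: v3 <- (min(v0, tid) % -2)    11111111111111111111111111111111
step 2: v0 <- (min(v3, v0) + (tid + v0)) 11111111111111111111111111111111
step 3: v0 <- ((v3 // 2) // 5)       11111111111111111111111111111111
step 4: eval (v0 != 0)               11111111111111111111111111111111
step 5: v3 <- v0                     01010101010101010101010101010101
step 6: v0 <- (-9 + v0)              01010101010101010101010101010101
step 7: v0 <- (v0 + (v0 + 4))        10101010101010101010101010101010

Answer: 8 steps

v0: 4,-10,4,-10,4,-10,4,-10,4,-10,4,-10,4,-10,4,-10,4,-10,4,-10,4,-10,4,-10,4,-10,4,-10,4,-10,4,-10
v3: 0,-1,0,-1,0,-1,0,-1,0,-1,0,-1,0,-1,0,-1,0,-1,0,-1,0,-1,0,-1,0,-1,0,-1,0,-1,0,-1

steps = 8; useful = 208; efficiency = 208/256 = 13/16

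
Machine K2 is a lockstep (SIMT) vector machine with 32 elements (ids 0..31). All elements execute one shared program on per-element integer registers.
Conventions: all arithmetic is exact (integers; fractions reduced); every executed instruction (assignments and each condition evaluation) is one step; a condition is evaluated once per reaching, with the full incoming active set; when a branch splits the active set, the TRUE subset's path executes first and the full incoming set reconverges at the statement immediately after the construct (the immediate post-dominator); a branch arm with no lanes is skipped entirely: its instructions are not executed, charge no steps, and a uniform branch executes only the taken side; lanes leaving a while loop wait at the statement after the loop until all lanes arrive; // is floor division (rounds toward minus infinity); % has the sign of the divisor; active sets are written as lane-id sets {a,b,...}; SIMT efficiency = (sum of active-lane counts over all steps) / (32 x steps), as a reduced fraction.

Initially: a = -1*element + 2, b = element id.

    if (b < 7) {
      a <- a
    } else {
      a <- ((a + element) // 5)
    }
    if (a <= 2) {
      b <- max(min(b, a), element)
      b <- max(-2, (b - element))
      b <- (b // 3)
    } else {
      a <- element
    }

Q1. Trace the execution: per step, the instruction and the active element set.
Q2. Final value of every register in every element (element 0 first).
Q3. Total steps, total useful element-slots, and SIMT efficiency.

step 0: eval (b < 7)                 {0,1,2,3,4,5,6,7,8,9,10,11,12,13,14,15,16,17,18,19,20,21,22,23,24,25,26,27,28,29,30,31}
step 1: a <- a                       {0,1,2,3,4,5,6}
step 2: a <- ((a + element) // 5)    {7,8,9,10,11,12,13,14,15,16,17,18,19,20,21,22,23,24,25,26,27,28,29,30,31}
step 3: eval (a <= 2)                {0,1,2,3,4,5,6,7,8,9,10,11,12,13,14,15,16,17,18,19,20,21,22,23,24,25,26,27,28,29,30,31}
step 4: b <- max(min(b, a), element) {0,1,2,3,4,5,6,7,8,9,10,11,12,13,14,15,16,17,18,19,20,21,22,23,24,25,26,27,28,29,30,31}
step 5: b <- max(-2, (b - element))  {0,1,2,3,4,5,6,7,8,9,10,11,12,13,14,15,16,17,18,19,20,21,22,23,24,25,26,27,28,29,30,31}
step 6: b <- (b // 3)                {0,1,2,3,4,5,6,7,8,9,10,11,12,13,14,15,16,17,18,19,20,21,22,23,24,25,26,27,28,29,30,31}

Answer: 7 steps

a: 2,1,0,-1,-2,-3,-4,0,0,0,0,0,0,0,0,0,0,0,0,0,0,0,0,0,0,0,0,0,0,0,0,0
b: 0,0,0,0,0,0,0,0,0,0,0,0,0,0,0,0,0,0,0,0,0,0,0,0,0,0,0,0,0,0,0,0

steps = 7; useful = 192; efficiency = 192/224 = 6/7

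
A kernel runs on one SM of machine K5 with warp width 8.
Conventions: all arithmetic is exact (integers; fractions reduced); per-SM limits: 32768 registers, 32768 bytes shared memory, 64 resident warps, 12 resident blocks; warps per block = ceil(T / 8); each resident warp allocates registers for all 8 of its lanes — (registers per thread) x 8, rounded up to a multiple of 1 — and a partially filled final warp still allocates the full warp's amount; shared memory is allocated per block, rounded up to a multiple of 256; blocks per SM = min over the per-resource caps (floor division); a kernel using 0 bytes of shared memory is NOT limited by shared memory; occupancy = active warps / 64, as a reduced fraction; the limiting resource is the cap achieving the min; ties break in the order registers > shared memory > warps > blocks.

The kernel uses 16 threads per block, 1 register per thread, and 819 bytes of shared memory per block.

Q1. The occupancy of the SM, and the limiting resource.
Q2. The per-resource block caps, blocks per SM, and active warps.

Answer: occupancy 3/8, limited by blocks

registers: 2048 blocks
shared memory: 32 blocks
warps: 32 blocks
blocks: 12 blocks

Answer: 12 blocks, 24 active warps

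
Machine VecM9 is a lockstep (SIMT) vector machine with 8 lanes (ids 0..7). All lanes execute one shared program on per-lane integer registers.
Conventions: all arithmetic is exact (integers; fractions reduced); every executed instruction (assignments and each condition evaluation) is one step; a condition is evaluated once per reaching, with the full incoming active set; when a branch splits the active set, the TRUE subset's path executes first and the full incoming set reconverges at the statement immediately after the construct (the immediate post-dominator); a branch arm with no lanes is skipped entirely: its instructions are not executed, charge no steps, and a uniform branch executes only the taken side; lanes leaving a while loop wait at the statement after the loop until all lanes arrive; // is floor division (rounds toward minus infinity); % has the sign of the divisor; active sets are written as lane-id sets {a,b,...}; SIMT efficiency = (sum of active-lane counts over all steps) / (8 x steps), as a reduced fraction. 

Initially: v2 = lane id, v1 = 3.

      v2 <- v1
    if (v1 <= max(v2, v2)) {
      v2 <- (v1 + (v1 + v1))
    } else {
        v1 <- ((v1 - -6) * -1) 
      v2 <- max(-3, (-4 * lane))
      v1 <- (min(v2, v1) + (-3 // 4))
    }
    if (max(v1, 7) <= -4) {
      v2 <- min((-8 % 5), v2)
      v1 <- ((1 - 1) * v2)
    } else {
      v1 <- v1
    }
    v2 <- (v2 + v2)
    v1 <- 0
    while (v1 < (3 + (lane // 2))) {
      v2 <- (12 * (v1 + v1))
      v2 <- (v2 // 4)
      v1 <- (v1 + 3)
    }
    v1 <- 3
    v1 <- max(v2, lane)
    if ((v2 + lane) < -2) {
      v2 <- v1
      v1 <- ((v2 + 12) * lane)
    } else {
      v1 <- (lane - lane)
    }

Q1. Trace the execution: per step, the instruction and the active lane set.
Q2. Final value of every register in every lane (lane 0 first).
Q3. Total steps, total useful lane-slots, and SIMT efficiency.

step 0: v2 <- v1                     {0,1,2,3,4,5,6,7}
step 1: eval (v1 <= max(v2, v2))     {0,1,2,3,4,5,6,7}
step 2: v2 <- (v1 + (v1 + v1))       {0,1,2,3,4,5,6,7}
step 3: eval (max(v1, 7) <= -4)      {0,1,2,3,4,5,6,7}
step 4: v1 <- v1                     {0,1,2,3,4,5,6,7}
step 5: v2 <- (v2 + v2)              {0,1,2,3,4,5,6,7}
step 6: v1 <- 0                      {0,1,2,3,4,5,6,7}
step 7: eval (v1 < (3 + (lane // 2))) {0,1,2,3,4,5,6,7}
step 8: v2 <- (12 * (v1 + v1))       {0,1,2,3,4,5,6,7}
step 9: v2 <- (v2 // 4)              {0,1,2,3,4,5,6,7}
step 10: v1 <- (v1 + 3)               {0,1,2,3,4,5,6,7}
step 11: eval (v1 < (3 + (lane // 2))) {0,1,2,3,4,5,6,7}
step 12: v2 <- (12 * (v1 + v1))       {2,3,4,5,6,7}
step 13: v2 <- (v2 // 4)              {2,3,4,5,6,7}
step 14: v1 <- (v1 + 3)               {2,3,4,5,6,7}
step 15: eval (v1 < (3 + (lane // 2))) {2,3,4,5,6,7}
step 16: v1 <- 3                      {0,1,2,3,4,5,6,7}
step 17: v1 <- max(v2, lane)          {0,1,2,3,4,5,6,7}
step 18: eval ((v2 + lane) < -2)      {0,1,2,3,4,5,6,7}
step 19: v1 <- (lane - lane)          {0,1,2,3,4,5,6,7}

Answer: 20 steps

v2: 0,0,18,18,18,18,18,18
v1: 0,0,0,0,0,0,0,0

steps = 20; useful = 152; efficiency = 152/160 = 19/20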